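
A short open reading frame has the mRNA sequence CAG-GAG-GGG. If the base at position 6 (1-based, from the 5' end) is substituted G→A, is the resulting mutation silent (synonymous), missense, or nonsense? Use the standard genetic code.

silent

Position 6 falls in codon 2: GAG → Glu.
After the substitution the codon is GAA → Glu.
Both encode Glu, so the change is synonymous.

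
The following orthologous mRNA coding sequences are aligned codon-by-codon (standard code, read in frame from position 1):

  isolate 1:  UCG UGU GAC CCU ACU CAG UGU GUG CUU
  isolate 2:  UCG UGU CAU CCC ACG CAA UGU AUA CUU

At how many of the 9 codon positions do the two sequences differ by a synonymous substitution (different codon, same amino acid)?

3

Codon 1: UCG Ser / UCG Ser — identical.
Codon 2: UGU Cys / UGU Cys — identical.
Codon 3: GAC Asp / CAU His — nonsynonymous.
Codon 4: CCU Pro / CCC Pro — synonymous.
Codon 5: ACU Thr / ACG Thr — synonymous.
Codon 6: CAG Gln / CAA Gln — synonymous.
Codon 7: UGU Cys / UGU Cys — identical.
Codon 8: GUG Val / AUA Ile — nonsynonymous.
Codon 9: CUU Leu / CUU Leu — identical.
Synonymous differences: 3.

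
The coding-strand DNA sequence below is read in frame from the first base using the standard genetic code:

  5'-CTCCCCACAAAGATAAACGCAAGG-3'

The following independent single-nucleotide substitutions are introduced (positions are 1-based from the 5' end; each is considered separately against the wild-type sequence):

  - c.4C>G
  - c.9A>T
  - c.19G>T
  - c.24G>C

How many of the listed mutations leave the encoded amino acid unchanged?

1

Codon 2: CCC (Pro) → GCC (Ala) — missense.
Codon 3: ACA (Thr) → ACT (Thr) — synonymous.
Codon 7: GCA (Ala) → TCA (Ser) — missense.
Codon 8: AGG (Arg) → AGC (Ser) — missense.
Synonymous: 1 of 4.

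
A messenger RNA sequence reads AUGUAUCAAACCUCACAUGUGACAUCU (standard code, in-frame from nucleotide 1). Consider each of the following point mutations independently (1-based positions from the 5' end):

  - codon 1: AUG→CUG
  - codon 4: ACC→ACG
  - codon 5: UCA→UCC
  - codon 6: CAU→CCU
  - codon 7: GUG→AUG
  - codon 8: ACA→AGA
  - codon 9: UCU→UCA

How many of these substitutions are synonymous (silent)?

3

Codon 1: AUG (Met) → CUG (Leu) — missense.
Codon 4: ACC (Thr) → ACG (Thr) — synonymous.
Codon 5: UCA (Ser) → UCC (Ser) — synonymous.
Codon 6: CAU (His) → CCU (Pro) — missense.
Codon 7: GUG (Val) → AUG (Met) — missense.
Codon 8: ACA (Thr) → AGA (Arg) — missense.
Codon 9: UCU (Ser) → UCA (Ser) — synonymous.
Synonymous: 3 of 7.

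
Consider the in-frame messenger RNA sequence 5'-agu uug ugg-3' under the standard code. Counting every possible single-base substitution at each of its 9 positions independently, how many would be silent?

Codon 1 (AGU, Ser): 1 synonymous substitution.
Codon 2 (UUG, Leu): 2 synonymous substitutions.
Codon 3 (UGG, Trp): 0 synonymous substitutions.
Total: 1 + 2 + 0 = 3.

3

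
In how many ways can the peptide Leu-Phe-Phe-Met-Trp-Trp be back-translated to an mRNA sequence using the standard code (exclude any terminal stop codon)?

24

Leu: 6 codons.
Phe: 2 codons.
Phe: 2 codons.
Met: 1 codon.
Trp: 1 codon.
Trp: 1 codon.
6 × 2 × 2 × 1 × 1 × 1 = 24.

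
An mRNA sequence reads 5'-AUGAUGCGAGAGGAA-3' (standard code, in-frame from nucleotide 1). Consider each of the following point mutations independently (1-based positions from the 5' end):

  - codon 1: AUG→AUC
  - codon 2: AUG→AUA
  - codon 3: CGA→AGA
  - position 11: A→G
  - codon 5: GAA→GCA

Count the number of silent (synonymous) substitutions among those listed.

Codon 1: AUG (Met) → AUC (Ile) — missense.
Codon 2: AUG (Met) → AUA (Ile) — missense.
Codon 3: CGA (Arg) → AGA (Arg) — synonymous.
Codon 4: GAG (Glu) → GGG (Gly) — missense.
Codon 5: GAA (Glu) → GCA (Ala) — missense.
Synonymous: 1 of 5.

1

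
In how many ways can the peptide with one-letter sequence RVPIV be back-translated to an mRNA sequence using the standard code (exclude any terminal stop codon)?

Arg: 6 codons.
Val: 4 codons.
Pro: 4 codons.
Ile: 3 codons.
Val: 4 codons.
6 × 4 × 4 × 3 × 4 = 1152.

1152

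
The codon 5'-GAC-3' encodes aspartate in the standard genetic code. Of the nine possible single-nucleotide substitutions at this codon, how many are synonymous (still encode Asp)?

1

Position 1: none → 0 synonymous.
Position 2: none → 0 synonymous.
Position 3: GAT → 1 synonymous.
Total: 0 + 0 + 1 = 1.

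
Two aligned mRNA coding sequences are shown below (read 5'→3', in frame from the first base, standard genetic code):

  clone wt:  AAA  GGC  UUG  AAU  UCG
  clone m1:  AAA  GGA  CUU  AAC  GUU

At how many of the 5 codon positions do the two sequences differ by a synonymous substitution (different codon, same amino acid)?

3

Codon 1: AAA Lys / AAA Lys — identical.
Codon 2: GGC Gly / GGA Gly — synonymous.
Codon 3: UUG Leu / CUU Leu — synonymous.
Codon 4: AAU Asn / AAC Asn — synonymous.
Codon 5: UCG Ser / GUU Val — nonsynonymous.
Synonymous differences: 3.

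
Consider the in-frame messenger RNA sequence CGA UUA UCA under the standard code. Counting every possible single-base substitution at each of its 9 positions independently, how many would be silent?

9

Codon 1 (CGA, Arg): 4 synonymous substitutions.
Codon 2 (UUA, Leu): 2 synonymous substitutions.
Codon 3 (UCA, Ser): 3 synonymous substitutions.
Total: 4 + 2 + 3 = 9.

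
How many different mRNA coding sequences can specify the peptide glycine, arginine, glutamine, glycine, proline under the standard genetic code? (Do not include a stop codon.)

768

Gly: 4 codons.
Arg: 6 codons.
Gln: 2 codons.
Gly: 4 codons.
Pro: 4 codons.
4 × 6 × 2 × 4 × 4 = 768.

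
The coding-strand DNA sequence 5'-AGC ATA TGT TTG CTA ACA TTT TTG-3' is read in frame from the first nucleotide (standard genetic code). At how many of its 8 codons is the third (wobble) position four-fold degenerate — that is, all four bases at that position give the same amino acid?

2

Codon 1 AGC (Ser): third position 2-fold.
Codon 2 ATA (Ile): third position 3-fold.
Codon 3 TGT (Cys): third position 2-fold.
Codon 4 TTG (Leu): third position 2-fold.
Codon 5 CTA (Leu): third position 4-fold.
Codon 6 ACA (Thr): third position 4-fold.
Codon 7 TTT (Phe): third position 2-fold.
Codon 8 TTG (Leu): third position 2-fold.
Four-fold degenerate third positions: 2.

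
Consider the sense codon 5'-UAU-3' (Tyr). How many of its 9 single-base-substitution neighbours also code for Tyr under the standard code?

Position 1: none → 0 synonymous.
Position 2: none → 0 synonymous.
Position 3: UAC → 1 synonymous.
Total: 0 + 0 + 1 = 1.

1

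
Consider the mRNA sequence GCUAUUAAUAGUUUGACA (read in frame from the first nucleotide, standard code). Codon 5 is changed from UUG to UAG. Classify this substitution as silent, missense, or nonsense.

nonsense

Position 14 falls in codon 5: UUG → Leu.
After the substitution the codon is UAG → Stop.
The new codon is a stop codon, so this is a nonsense mutation.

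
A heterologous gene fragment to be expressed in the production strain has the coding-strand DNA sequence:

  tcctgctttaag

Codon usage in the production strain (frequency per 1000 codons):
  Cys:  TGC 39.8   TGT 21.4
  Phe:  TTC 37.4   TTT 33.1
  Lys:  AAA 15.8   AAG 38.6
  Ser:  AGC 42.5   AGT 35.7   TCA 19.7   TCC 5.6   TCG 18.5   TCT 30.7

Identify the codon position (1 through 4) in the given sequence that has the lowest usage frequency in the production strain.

Codon 1 TCC (Ser): 5.6 per 1000.
Codon 2 TGC (Cys): 39.8 per 1000.
Codon 3 TTT (Phe): 33.1 per 1000.
Codon 4 AAG (Lys): 38.6 per 1000.
Lowest frequency is 5.6 at codon 1.

1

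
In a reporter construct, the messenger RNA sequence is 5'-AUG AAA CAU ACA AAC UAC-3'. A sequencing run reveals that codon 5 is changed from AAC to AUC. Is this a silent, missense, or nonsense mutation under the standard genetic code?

missense

Position 14 falls in codon 5: AAC → Asn.
After the substitution the codon is AUC → Ile.
Asn ≠ Ile, so this is a missense mutation.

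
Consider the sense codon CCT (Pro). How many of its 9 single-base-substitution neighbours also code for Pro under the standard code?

3

Position 1: none → 0 synonymous.
Position 2: none → 0 synonymous.
Position 3: CCC, CCA, CCG → 3 synonymous.
Total: 0 + 0 + 3 = 3.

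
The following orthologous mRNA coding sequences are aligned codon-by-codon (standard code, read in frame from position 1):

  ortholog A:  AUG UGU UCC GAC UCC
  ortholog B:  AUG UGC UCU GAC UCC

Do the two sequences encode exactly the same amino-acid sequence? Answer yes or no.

yes

Codon 1: AUG Met / AUG Met — identical.
Codon 2: UGU Cys / UGC Cys — synonymous.
Codon 3: UCC Ser / UCU Ser — synonymous.
Codon 4: GAC Asp / GAC Asp — identical.
Codon 5: UCC Ser / UCC Ser — identical.
Nonsynonymous differences: 0 → same protein.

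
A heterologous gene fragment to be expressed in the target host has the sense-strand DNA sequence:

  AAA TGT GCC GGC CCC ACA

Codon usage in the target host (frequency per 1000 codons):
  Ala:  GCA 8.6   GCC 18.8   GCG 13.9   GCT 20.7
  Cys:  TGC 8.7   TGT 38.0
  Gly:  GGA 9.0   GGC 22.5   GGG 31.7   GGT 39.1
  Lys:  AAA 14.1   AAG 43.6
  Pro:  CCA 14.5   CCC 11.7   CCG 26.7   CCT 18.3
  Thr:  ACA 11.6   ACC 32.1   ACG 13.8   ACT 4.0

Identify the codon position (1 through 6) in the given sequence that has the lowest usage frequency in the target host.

6

Codon 1 AAA (Lys): 14.1 per 1000.
Codon 2 TGT (Cys): 38.0 per 1000.
Codon 3 GCC (Ala): 18.8 per 1000.
Codon 4 GGC (Gly): 22.5 per 1000.
Codon 5 CCC (Pro): 11.7 per 1000.
Codon 6 ACA (Thr): 11.6 per 1000.
Lowest frequency is 11.6 at codon 6.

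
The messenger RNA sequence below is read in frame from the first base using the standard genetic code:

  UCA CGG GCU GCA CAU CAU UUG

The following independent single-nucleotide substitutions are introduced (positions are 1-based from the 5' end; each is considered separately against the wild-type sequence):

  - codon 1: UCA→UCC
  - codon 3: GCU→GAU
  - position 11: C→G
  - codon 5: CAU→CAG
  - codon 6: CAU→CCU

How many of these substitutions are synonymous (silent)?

Codon 1: UCA (Ser) → UCC (Ser) — synonymous.
Codon 3: GCU (Ala) → GAU (Asp) — missense.
Codon 4: GCA (Ala) → GGA (Gly) — missense.
Codon 5: CAU (His) → CAG (Gln) — missense.
Codon 6: CAU (His) → CCU (Pro) — missense.
Synonymous: 1 of 5.

1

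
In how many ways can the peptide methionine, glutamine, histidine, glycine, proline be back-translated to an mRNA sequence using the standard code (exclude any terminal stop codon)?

64

Met: 1 codon.
Gln: 2 codons.
His: 2 codons.
Gly: 4 codons.
Pro: 4 codons.
1 × 2 × 2 × 4 × 4 = 64.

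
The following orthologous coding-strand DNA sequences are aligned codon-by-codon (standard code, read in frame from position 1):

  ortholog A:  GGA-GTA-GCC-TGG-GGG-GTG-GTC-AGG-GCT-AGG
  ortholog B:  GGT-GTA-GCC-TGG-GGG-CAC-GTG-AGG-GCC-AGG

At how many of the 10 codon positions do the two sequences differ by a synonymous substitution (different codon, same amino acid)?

Codon 1: GGA Gly / GGT Gly — synonymous.
Codon 2: GTA Val / GTA Val — identical.
Codon 3: GCC Ala / GCC Ala — identical.
Codon 4: TGG Trp / TGG Trp — identical.
Codon 5: GGG Gly / GGG Gly — identical.
Codon 6: GTG Val / CAC His — nonsynonymous.
Codon 7: GTC Val / GTG Val — synonymous.
Codon 8: AGG Arg / AGG Arg — identical.
Codon 9: GCT Ala / GCC Ala — synonymous.
Codon 10: AGG Arg / AGG Arg — identical.
Synonymous differences: 3.

3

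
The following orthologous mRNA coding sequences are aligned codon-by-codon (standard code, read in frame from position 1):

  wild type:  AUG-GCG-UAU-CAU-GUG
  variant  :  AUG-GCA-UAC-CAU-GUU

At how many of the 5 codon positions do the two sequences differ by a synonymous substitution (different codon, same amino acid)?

Codon 1: AUG Met / AUG Met — identical.
Codon 2: GCG Ala / GCA Ala — synonymous.
Codon 3: UAU Tyr / UAC Tyr — synonymous.
Codon 4: CAU His / CAU His — identical.
Codon 5: GUG Val / GUU Val — synonymous.
Synonymous differences: 3.

3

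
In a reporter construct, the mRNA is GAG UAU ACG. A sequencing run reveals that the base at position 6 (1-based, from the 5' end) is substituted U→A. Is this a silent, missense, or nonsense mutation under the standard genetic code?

Position 6 falls in codon 2: UAU → Tyr.
After the substitution the codon is UAA → Stop.
The new codon is a stop codon, so this is a nonsense mutation.

nonsense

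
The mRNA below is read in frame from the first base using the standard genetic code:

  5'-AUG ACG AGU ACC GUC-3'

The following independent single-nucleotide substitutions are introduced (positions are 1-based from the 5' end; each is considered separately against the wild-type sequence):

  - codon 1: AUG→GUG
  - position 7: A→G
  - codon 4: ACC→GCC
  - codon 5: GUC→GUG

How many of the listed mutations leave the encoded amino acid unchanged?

1

Codon 1: AUG (Met) → GUG (Val) — missense.
Codon 3: AGU (Ser) → GGU (Gly) — missense.
Codon 4: ACC (Thr) → GCC (Ala) — missense.
Codon 5: GUC (Val) → GUG (Val) — synonymous.
Synonymous: 1 of 4.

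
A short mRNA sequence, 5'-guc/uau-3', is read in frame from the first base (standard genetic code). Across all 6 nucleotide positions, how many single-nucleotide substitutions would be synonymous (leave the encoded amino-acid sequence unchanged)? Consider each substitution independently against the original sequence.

4

Codon 1 (GUC, Val): 3 synonymous substitutions.
Codon 2 (UAU, Tyr): 1 synonymous substitution.
Total: 3 + 1 = 4.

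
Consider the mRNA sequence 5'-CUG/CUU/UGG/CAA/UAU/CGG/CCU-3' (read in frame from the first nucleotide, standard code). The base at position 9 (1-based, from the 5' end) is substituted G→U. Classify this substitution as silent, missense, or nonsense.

Position 9 falls in codon 3: UGG → Trp.
After the substitution the codon is UGU → Cys.
Trp ≠ Cys, so this is a missense mutation.

missense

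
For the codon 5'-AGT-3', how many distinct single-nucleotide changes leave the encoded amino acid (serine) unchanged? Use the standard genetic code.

Position 1: none → 0 synonymous.
Position 2: none → 0 synonymous.
Position 3: AGC → 1 synonymous.
Total: 0 + 0 + 1 = 1.

1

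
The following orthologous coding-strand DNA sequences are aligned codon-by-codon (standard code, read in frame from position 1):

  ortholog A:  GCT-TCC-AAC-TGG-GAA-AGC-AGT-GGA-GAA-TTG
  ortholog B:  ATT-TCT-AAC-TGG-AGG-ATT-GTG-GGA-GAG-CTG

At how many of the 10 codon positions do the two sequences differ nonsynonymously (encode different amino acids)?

4

Codon 1: GCT Ala / ATT Ile — nonsynonymous.
Codon 2: TCC Ser / TCT Ser — synonymous.
Codon 3: AAC Asn / AAC Asn — identical.
Codon 4: TGG Trp / TGG Trp — identical.
Codon 5: GAA Glu / AGG Arg — nonsynonymous.
Codon 6: AGC Ser / ATT Ile — nonsynonymous.
Codon 7: AGT Ser / GTG Val — nonsynonymous.
Codon 8: GGA Gly / GGA Gly — identical.
Codon 9: GAA Glu / GAG Glu — synonymous.
Codon 10: TTG Leu / CTG Leu — synonymous.
Nonsynonymous differences: 4.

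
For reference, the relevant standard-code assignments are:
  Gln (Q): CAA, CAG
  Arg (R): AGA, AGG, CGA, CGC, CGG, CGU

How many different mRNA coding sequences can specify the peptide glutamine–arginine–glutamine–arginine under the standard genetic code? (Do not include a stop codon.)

Gln: 2 codons.
Arg: 6 codons.
Gln: 2 codons.
Arg: 6 codons.
2 × 6 × 2 × 6 = 144.

144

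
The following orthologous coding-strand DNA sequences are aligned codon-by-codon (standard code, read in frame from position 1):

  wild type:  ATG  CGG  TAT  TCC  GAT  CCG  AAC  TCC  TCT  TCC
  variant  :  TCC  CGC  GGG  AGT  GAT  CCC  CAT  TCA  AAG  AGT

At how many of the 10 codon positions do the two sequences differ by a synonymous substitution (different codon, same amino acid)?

Codon 1: ATG Met / TCC Ser — nonsynonymous.
Codon 2: CGG Arg / CGC Arg — synonymous.
Codon 3: TAT Tyr / GGG Gly — nonsynonymous.
Codon 4: TCC Ser / AGT Ser — synonymous.
Codon 5: GAT Asp / GAT Asp — identical.
Codon 6: CCG Pro / CCC Pro — synonymous.
Codon 7: AAC Asn / CAT His — nonsynonymous.
Codon 8: TCC Ser / TCA Ser — synonymous.
Codon 9: TCT Ser / AAG Lys — nonsynonymous.
Codon 10: TCC Ser / AGT Ser — synonymous.
Synonymous differences: 5.

5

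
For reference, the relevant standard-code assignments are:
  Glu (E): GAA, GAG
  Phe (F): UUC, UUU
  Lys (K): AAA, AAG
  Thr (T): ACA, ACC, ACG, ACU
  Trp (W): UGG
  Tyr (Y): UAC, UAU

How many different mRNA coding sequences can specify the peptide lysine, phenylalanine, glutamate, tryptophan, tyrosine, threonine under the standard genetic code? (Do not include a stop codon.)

64

Lys: 2 codons.
Phe: 2 codons.
Glu: 2 codons.
Trp: 1 codon.
Tyr: 2 codons.
Thr: 4 codons.
2 × 2 × 2 × 1 × 2 × 4 = 64.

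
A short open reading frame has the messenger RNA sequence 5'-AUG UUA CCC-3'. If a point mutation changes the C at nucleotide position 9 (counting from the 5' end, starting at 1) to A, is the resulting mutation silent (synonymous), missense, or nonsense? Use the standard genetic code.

silent

Position 9 falls in codon 3: CCC → Pro.
After the substitution the codon is CCA → Pro.
Both encode Pro, so the change is synonymous.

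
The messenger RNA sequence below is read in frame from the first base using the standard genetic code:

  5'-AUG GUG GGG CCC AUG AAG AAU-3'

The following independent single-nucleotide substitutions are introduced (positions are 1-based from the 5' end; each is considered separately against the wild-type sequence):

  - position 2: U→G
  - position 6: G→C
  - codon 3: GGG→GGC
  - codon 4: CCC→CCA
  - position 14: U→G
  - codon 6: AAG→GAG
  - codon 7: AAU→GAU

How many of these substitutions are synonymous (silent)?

Codon 1: AUG (Met) → AGG (Arg) — missense.
Codon 2: GUG (Val) → GUC (Val) — synonymous.
Codon 3: GGG (Gly) → GGC (Gly) — synonymous.
Codon 4: CCC (Pro) → CCA (Pro) — synonymous.
Codon 5: AUG (Met) → AGG (Arg) — missense.
Codon 6: AAG (Lys) → GAG (Glu) — missense.
Codon 7: AAU (Asn) → GAU (Asp) — missense.
Synonymous: 3 of 7.

3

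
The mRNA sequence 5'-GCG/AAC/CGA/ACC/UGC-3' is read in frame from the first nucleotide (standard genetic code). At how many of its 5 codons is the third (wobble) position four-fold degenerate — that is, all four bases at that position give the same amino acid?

3

Codon 1 GCG (Ala): third position 4-fold.
Codon 2 AAC (Asn): third position 2-fold.
Codon 3 CGA (Arg): third position 4-fold.
Codon 4 ACC (Thr): third position 4-fold.
Codon 5 UGC (Cys): third position 2-fold.
Four-fold degenerate third positions: 3.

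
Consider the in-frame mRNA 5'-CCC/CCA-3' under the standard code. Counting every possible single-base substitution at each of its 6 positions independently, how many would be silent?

Codon 1 (CCC, Pro): 3 synonymous substitutions.
Codon 2 (CCA, Pro): 3 synonymous substitutions.
Total: 3 + 3 = 6.

6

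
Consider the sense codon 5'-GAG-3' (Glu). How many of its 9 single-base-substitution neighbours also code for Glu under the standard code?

Position 1: none → 0 synonymous.
Position 2: none → 0 synonymous.
Position 3: GAA → 1 synonymous.
Total: 0 + 0 + 1 = 1.

1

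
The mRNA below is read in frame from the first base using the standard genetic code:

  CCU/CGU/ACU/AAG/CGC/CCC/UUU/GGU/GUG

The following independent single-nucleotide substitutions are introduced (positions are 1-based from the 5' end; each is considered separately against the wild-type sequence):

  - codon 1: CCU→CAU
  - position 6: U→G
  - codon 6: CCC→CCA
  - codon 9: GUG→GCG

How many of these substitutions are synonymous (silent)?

Codon 1: CCU (Pro) → CAU (His) — missense.
Codon 2: CGU (Arg) → CGG (Arg) — synonymous.
Codon 6: CCC (Pro) → CCA (Pro) — synonymous.
Codon 9: GUG (Val) → GCG (Ala) — missense.
Synonymous: 2 of 4.

2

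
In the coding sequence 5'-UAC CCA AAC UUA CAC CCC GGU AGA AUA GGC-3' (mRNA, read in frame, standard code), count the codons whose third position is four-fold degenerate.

Codon 1 UAC (Tyr): third position 2-fold.
Codon 2 CCA (Pro): third position 4-fold.
Codon 3 AAC (Asn): third position 2-fold.
Codon 4 UUA (Leu): third position 2-fold.
Codon 5 CAC (His): third position 2-fold.
Codon 6 CCC (Pro): third position 4-fold.
Codon 7 GGU (Gly): third position 4-fold.
Codon 8 AGA (Arg): third position 2-fold.
Codon 9 AUA (Ile): third position 3-fold.
Codon 10 GGC (Gly): third position 4-fold.
Four-fold degenerate third positions: 4.

4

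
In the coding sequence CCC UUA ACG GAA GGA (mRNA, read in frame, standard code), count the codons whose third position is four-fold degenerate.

3

Codon 1 CCC (Pro): third position 4-fold.
Codon 2 UUA (Leu): third position 2-fold.
Codon 3 ACG (Thr): third position 4-fold.
Codon 4 GAA (Glu): third position 2-fold.
Codon 5 GGA (Gly): third position 4-fold.
Four-fold degenerate third positions: 3.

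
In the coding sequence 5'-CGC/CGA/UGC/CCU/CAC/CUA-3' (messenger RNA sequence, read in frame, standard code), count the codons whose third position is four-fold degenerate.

4

Codon 1 CGC (Arg): third position 4-fold.
Codon 2 CGA (Arg): third position 4-fold.
Codon 3 UGC (Cys): third position 2-fold.
Codon 4 CCU (Pro): third position 4-fold.
Codon 5 CAC (His): third position 2-fold.
Codon 6 CUA (Leu): third position 4-fold.
Four-fold degenerate third positions: 4.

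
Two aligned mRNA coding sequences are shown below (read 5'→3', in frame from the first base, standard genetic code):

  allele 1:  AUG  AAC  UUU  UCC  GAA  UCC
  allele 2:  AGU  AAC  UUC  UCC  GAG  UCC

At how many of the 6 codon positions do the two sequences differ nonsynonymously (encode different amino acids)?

Codon 1: AUG Met / AGU Ser — nonsynonymous.
Codon 2: AAC Asn / AAC Asn — identical.
Codon 3: UUU Phe / UUC Phe — synonymous.
Codon 4: UCC Ser / UCC Ser — identical.
Codon 5: GAA Glu / GAG Glu — synonymous.
Codon 6: UCC Ser / UCC Ser — identical.
Nonsynonymous differences: 1.

1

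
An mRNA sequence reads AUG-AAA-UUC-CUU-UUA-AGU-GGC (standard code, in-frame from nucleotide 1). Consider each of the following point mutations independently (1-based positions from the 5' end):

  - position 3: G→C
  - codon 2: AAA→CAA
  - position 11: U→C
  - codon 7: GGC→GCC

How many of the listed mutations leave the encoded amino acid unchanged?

Codon 1: AUG (Met) → AUC (Ile) — missense.
Codon 2: AAA (Lys) → CAA (Gln) — missense.
Codon 4: CUU (Leu) → CCU (Pro) — missense.
Codon 7: GGC (Gly) → GCC (Ala) — missense.
Synonymous: 0 of 4.

0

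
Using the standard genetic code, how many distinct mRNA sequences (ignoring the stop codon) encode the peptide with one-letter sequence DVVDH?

128

Asp: 2 codons.
Val: 4 codons.
Val: 4 codons.
Asp: 2 codons.
His: 2 codons.
2 × 4 × 4 × 2 × 2 = 128.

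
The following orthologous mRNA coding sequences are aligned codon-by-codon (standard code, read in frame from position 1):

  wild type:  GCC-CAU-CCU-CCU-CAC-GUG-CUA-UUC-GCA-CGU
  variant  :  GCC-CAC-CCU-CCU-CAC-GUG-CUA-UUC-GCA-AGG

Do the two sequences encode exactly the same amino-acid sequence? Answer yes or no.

yes

Codon 1: GCC Ala / GCC Ala — identical.
Codon 2: CAU His / CAC His — synonymous.
Codon 3: CCU Pro / CCU Pro — identical.
Codon 4: CCU Pro / CCU Pro — identical.
Codon 5: CAC His / CAC His — identical.
Codon 6: GUG Val / GUG Val — identical.
Codon 7: CUA Leu / CUA Leu — identical.
Codon 8: UUC Phe / UUC Phe — identical.
Codon 9: GCA Ala / GCA Ala — identical.
Codon 10: CGU Arg / AGG Arg — synonymous.
Nonsynonymous differences: 0 → same protein.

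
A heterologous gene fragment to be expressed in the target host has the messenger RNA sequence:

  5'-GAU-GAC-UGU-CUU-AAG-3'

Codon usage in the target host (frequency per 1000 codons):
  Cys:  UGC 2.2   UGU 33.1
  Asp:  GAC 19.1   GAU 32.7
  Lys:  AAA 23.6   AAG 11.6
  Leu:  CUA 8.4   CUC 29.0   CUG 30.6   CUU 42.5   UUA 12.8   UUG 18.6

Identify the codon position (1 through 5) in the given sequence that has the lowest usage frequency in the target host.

Codon 1 GAU (Asp): 32.7 per 1000.
Codon 2 GAC (Asp): 19.1 per 1000.
Codon 3 UGU (Cys): 33.1 per 1000.
Codon 4 CUU (Leu): 42.5 per 1000.
Codon 5 AAG (Lys): 11.6 per 1000.
Lowest frequency is 11.6 at codon 5.

5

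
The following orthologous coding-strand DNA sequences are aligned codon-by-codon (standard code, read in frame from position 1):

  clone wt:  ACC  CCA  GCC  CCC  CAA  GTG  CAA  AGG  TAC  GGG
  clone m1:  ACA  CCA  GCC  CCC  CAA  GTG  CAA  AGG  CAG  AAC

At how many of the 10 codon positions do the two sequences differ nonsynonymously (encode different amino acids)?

2

Codon 1: ACC Thr / ACA Thr — synonymous.
Codon 2: CCA Pro / CCA Pro — identical.
Codon 3: GCC Ala / GCC Ala — identical.
Codon 4: CCC Pro / CCC Pro — identical.
Codon 5: CAA Gln / CAA Gln — identical.
Codon 6: GTG Val / GTG Val — identical.
Codon 7: CAA Gln / CAA Gln — identical.
Codon 8: AGG Arg / AGG Arg — identical.
Codon 9: TAC Tyr / CAG Gln — nonsynonymous.
Codon 10: GGG Gly / AAC Asn — nonsynonymous.
Nonsynonymous differences: 2.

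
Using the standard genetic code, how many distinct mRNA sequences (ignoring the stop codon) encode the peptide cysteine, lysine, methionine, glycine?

Cys: 2 codons.
Lys: 2 codons.
Met: 1 codon.
Gly: 4 codons.
2 × 2 × 1 × 4 = 16.

16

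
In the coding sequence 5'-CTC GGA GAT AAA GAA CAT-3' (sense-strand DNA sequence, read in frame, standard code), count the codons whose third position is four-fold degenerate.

2

Codon 1 CTC (Leu): third position 4-fold.
Codon 2 GGA (Gly): third position 4-fold.
Codon 3 GAT (Asp): third position 2-fold.
Codon 4 AAA (Lys): third position 2-fold.
Codon 5 GAA (Glu): third position 2-fold.
Codon 6 CAT (His): third position 2-fold.
Four-fold degenerate third positions: 2.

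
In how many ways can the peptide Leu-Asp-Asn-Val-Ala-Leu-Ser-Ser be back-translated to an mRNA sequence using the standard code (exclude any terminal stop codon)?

82944

Leu: 6 codons.
Asp: 2 codons.
Asn: 2 codons.
Val: 4 codons.
Ala: 4 codons.
Leu: 6 codons.
Ser: 6 codons.
Ser: 6 codons.
6 × 2 × 2 × 4 × 4 × 6 × 6 × 6 = 82944.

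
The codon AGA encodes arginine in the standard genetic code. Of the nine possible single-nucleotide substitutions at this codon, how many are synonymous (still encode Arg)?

Position 1: CGA → 1 synonymous.
Position 2: none → 0 synonymous.
Position 3: AGG → 1 synonymous.
Total: 1 + 0 + 1 = 2.

2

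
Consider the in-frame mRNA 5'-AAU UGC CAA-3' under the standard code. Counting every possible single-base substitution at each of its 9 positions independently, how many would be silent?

3

Codon 1 (AAU, Asn): 1 synonymous substitution.
Codon 2 (UGC, Cys): 1 synonymous substitution.
Codon 3 (CAA, Gln): 1 synonymous substitution.
Total: 1 + 1 + 1 = 3.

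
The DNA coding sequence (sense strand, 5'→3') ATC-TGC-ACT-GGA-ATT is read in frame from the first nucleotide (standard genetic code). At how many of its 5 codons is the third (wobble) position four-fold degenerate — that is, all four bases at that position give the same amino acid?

Codon 1 ATC (Ile): third position 3-fold.
Codon 2 TGC (Cys): third position 2-fold.
Codon 3 ACT (Thr): third position 4-fold.
Codon 4 GGA (Gly): third position 4-fold.
Codon 5 ATT (Ile): third position 3-fold.
Four-fold degenerate third positions: 2.

2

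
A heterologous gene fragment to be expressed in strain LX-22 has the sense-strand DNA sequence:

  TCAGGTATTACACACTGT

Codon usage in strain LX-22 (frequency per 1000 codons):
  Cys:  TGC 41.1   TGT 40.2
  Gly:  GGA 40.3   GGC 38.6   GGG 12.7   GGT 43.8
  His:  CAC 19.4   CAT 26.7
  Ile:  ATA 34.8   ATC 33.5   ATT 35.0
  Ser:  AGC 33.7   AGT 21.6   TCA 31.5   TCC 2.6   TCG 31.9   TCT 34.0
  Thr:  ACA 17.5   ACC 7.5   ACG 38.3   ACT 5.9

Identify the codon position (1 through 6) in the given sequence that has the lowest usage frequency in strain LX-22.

Codon 1 TCA (Ser): 31.5 per 1000.
Codon 2 GGT (Gly): 43.8 per 1000.
Codon 3 ATT (Ile): 35.0 per 1000.
Codon 4 ACA (Thr): 17.5 per 1000.
Codon 5 CAC (His): 19.4 per 1000.
Codon 6 TGT (Cys): 40.2 per 1000.
Lowest frequency is 17.5 at codon 4.

4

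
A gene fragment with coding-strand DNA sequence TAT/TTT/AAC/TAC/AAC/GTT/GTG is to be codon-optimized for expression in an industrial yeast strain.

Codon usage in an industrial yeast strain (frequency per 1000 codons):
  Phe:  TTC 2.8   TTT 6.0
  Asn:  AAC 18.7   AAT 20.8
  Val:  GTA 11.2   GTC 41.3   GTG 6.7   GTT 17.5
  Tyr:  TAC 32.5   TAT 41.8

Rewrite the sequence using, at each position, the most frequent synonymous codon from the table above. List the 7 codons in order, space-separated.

TAT TTT AAT TAT AAT GTC GTC

Codon 1 (Tyr): best is TAT at 41.8.
Codon 2 (Phe): best is TTT at 6.0.
Codon 3 (Asn): best is AAT at 20.8.
Codon 4 (Tyr): best is TAT at 41.8.
Codon 5 (Asn): best is AAT at 20.8.
Codon 6 (Val): best is GTC at 41.3.
Codon 7 (Val): best is GTC at 41.3.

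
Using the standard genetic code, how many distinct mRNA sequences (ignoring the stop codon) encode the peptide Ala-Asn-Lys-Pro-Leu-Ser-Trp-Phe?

4608

Ala: 4 codons.
Asn: 2 codons.
Lys: 2 codons.
Pro: 4 codons.
Leu: 6 codons.
Ser: 6 codons.
Trp: 1 codon.
Phe: 2 codons.
4 × 2 × 2 × 4 × 6 × 6 × 1 × 2 = 4608.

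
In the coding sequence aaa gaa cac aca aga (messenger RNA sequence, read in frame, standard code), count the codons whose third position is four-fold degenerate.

1

Codon 1 AAA (Lys): third position 2-fold.
Codon 2 GAA (Glu): third position 2-fold.
Codon 3 CAC (His): third position 2-fold.
Codon 4 ACA (Thr): third position 4-fold.
Codon 5 AGA (Arg): third position 2-fold.
Four-fold degenerate third positions: 1.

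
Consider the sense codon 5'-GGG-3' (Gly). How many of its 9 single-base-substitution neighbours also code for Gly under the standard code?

Position 1: none → 0 synonymous.
Position 2: none → 0 synonymous.
Position 3: GGT, GGC, GGA → 3 synonymous.
Total: 0 + 0 + 3 = 3.

3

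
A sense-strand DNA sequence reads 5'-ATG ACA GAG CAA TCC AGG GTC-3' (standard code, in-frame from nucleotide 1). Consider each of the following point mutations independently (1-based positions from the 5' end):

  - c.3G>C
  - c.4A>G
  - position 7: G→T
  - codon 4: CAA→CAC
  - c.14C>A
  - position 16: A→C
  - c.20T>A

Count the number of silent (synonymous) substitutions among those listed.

Codon 1: ATG (Met) → ATC (Ile) — missense.
Codon 2: ACA (Thr) → GCA (Ala) — missense.
Codon 3: GAG (Glu) → TAG (Stop) — nonsense.
Codon 4: CAA (Gln) → CAC (His) — missense.
Codon 5: TCC (Ser) → TAC (Tyr) — missense.
Codon 6: AGG (Arg) → CGG (Arg) — synonymous.
Codon 7: GTC (Val) → GAC (Asp) — missense.
Synonymous: 1 of 7.

1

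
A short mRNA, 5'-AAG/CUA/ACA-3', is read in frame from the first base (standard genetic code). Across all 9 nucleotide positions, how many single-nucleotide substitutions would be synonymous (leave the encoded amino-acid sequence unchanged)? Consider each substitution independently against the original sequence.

Codon 1 (AAG, Lys): 1 synonymous substitution.
Codon 2 (CUA, Leu): 4 synonymous substitutions.
Codon 3 (ACA, Thr): 3 synonymous substitutions.
Total: 1 + 4 + 3 = 8.

8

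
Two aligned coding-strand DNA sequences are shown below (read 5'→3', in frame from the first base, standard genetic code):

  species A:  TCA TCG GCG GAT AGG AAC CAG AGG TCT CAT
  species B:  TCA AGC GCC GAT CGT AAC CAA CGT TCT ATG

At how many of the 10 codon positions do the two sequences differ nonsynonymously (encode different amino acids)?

Codon 1: TCA Ser / TCA Ser — identical.
Codon 2: TCG Ser / AGC Ser — synonymous.
Codon 3: GCG Ala / GCC Ala — synonymous.
Codon 4: GAT Asp / GAT Asp — identical.
Codon 5: AGG Arg / CGT Arg — synonymous.
Codon 6: AAC Asn / AAC Asn — identical.
Codon 7: CAG Gln / CAA Gln — synonymous.
Codon 8: AGG Arg / CGT Arg — synonymous.
Codon 9: TCT Ser / TCT Ser — identical.
Codon 10: CAT His / ATG Met — nonsynonymous.
Nonsynonymous differences: 1.

1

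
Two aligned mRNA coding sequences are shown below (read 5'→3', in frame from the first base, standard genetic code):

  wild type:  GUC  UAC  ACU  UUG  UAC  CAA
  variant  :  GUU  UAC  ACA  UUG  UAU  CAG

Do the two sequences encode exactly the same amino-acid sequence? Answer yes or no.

Codon 1: GUC Val / GUU Val — synonymous.
Codon 2: UAC Tyr / UAC Tyr — identical.
Codon 3: ACU Thr / ACA Thr — synonymous.
Codon 4: UUG Leu / UUG Leu — identical.
Codon 5: UAC Tyr / UAU Tyr — synonymous.
Codon 6: CAA Gln / CAG Gln — synonymous.
Nonsynonymous differences: 0 → same protein.

yes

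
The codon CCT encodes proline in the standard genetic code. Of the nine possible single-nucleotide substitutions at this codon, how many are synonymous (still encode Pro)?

3

Position 1: none → 0 synonymous.
Position 2: none → 0 synonymous.
Position 3: CCC, CCA, CCG → 3 synonymous.
Total: 0 + 0 + 3 = 3.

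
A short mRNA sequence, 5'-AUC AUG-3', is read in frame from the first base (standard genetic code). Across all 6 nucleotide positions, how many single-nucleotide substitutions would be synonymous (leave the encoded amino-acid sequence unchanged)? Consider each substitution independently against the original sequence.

2

Codon 1 (AUC, Ile): 2 synonymous substitutions.
Codon 2 (AUG, Met): 0 synonymous substitutions.
Total: 2 + 0 = 2.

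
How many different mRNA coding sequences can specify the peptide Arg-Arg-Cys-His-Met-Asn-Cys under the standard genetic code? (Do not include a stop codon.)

576

Arg: 6 codons.
Arg: 6 codons.
Cys: 2 codons.
His: 2 codons.
Met: 1 codon.
Asn: 2 codons.
Cys: 2 codons.
6 × 6 × 2 × 2 × 1 × 2 × 2 = 576.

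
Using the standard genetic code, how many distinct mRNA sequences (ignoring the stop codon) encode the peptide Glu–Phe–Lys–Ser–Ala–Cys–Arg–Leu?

Glu: 2 codons.
Phe: 2 codons.
Lys: 2 codons.
Ser: 6 codons.
Ala: 4 codons.
Cys: 2 codons.
Arg: 6 codons.
Leu: 6 codons.
2 × 2 × 2 × 6 × 4 × 2 × 6 × 6 = 13824.

13824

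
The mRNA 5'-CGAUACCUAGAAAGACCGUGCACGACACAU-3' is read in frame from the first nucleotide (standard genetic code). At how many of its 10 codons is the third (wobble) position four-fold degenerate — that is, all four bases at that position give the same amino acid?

Codon 1 CGA (Arg): third position 4-fold.
Codon 2 UAC (Tyr): third position 2-fold.
Codon 3 CUA (Leu): third position 4-fold.
Codon 4 GAA (Glu): third position 2-fold.
Codon 5 AGA (Arg): third position 2-fold.
Codon 6 CCG (Pro): third position 4-fold.
Codon 7 UGC (Cys): third position 2-fold.
Codon 8 ACG (Thr): third position 4-fold.
Codon 9 ACA (Thr): third position 4-fold.
Codon 10 CAU (His): third position 2-fold.
Four-fold degenerate third positions: 5.

5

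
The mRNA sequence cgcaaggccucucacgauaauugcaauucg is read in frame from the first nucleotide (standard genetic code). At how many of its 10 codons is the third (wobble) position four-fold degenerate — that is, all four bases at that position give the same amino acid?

4

Codon 1 CGC (Arg): third position 4-fold.
Codon 2 AAG (Lys): third position 2-fold.
Codon 3 GCC (Ala): third position 4-fold.
Codon 4 UCU (Ser): third position 4-fold.
Codon 5 CAC (His): third position 2-fold.
Codon 6 GAU (Asp): third position 2-fold.
Codon 7 AAU (Asn): third position 2-fold.
Codon 8 UGC (Cys): third position 2-fold.
Codon 9 AAU (Asn): third position 2-fold.
Codon 10 UCG (Ser): third position 4-fold.
Four-fold degenerate third positions: 4.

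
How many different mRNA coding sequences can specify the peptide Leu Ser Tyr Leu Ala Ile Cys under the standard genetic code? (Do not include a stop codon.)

10368

Leu: 6 codons.
Ser: 6 codons.
Tyr: 2 codons.
Leu: 6 codons.
Ala: 4 codons.
Ile: 3 codons.
Cys: 2 codons.
6 × 6 × 2 × 6 × 4 × 3 × 2 = 10368.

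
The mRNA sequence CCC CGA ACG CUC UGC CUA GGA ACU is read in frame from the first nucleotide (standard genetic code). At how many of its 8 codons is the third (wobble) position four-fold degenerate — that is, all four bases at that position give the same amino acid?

Codon 1 CCC (Pro): third position 4-fold.
Codon 2 CGA (Arg): third position 4-fold.
Codon 3 ACG (Thr): third position 4-fold.
Codon 4 CUC (Leu): third position 4-fold.
Codon 5 UGC (Cys): third position 2-fold.
Codon 6 CUA (Leu): third position 4-fold.
Codon 7 GGA (Gly): third position 4-fold.
Codon 8 ACU (Thr): third position 4-fold.
Four-fold degenerate third positions: 7.

7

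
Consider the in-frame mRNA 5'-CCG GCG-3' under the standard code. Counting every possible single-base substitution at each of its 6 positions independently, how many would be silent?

6

Codon 1 (CCG, Pro): 3 synonymous substitutions.
Codon 2 (GCG, Ala): 3 synonymous substitutions.
Total: 3 + 3 = 6.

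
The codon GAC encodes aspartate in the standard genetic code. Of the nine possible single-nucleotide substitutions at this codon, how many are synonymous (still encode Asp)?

1

Position 1: none → 0 synonymous.
Position 2: none → 0 synonymous.
Position 3: GAT → 1 synonymous.
Total: 0 + 0 + 1 = 1.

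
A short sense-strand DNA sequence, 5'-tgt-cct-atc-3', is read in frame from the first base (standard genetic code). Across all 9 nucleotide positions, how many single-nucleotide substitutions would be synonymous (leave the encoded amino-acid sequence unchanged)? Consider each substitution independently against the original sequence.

6

Codon 1 (TGT, Cys): 1 synonymous substitution.
Codon 2 (CCT, Pro): 3 synonymous substitutions.
Codon 3 (ATC, Ile): 2 synonymous substitutions.
Total: 1 + 3 + 2 = 6.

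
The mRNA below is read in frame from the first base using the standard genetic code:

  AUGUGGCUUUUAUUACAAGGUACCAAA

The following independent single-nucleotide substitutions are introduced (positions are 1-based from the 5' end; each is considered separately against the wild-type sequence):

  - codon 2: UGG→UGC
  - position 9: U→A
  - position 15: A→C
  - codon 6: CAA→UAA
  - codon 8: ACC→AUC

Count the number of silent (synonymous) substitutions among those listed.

1

Codon 2: UGG (Trp) → UGC (Cys) — missense.
Codon 3: CUU (Leu) → CUA (Leu) — synonymous.
Codon 5: UUA (Leu) → UUC (Phe) — missense.
Codon 6: CAA (Gln) → UAA (Stop) — nonsense.
Codon 8: ACC (Thr) → AUC (Ile) — missense.
Synonymous: 1 of 5.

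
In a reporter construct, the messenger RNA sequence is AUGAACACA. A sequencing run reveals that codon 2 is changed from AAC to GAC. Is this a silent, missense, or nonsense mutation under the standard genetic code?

missense

Position 4 falls in codon 2: AAC → Asn.
After the substitution the codon is GAC → Asp.
Asn ≠ Asp, so this is a missense mutation.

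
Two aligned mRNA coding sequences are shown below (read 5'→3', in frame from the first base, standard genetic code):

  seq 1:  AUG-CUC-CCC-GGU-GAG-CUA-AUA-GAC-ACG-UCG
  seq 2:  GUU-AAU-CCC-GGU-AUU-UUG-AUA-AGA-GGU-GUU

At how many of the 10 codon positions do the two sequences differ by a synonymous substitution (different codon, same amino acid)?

Codon 1: AUG Met / GUU Val — nonsynonymous.
Codon 2: CUC Leu / AAU Asn — nonsynonymous.
Codon 3: CCC Pro / CCC Pro — identical.
Codon 4: GGU Gly / GGU Gly — identical.
Codon 5: GAG Glu / AUU Ile — nonsynonymous.
Codon 6: CUA Leu / UUG Leu — synonymous.
Codon 7: AUA Ile / AUA Ile — identical.
Codon 8: GAC Asp / AGA Arg — nonsynonymous.
Codon 9: ACG Thr / GGU Gly — nonsynonymous.
Codon 10: UCG Ser / GUU Val — nonsynonymous.
Synonymous differences: 1.

1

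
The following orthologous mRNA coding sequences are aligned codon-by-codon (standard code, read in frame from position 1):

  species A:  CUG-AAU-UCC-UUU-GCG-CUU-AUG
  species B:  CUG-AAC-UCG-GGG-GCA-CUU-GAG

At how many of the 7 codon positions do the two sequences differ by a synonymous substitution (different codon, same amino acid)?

Codon 1: CUG Leu / CUG Leu — identical.
Codon 2: AAU Asn / AAC Asn — synonymous.
Codon 3: UCC Ser / UCG Ser — synonymous.
Codon 4: UUU Phe / GGG Gly — nonsynonymous.
Codon 5: GCG Ala / GCA Ala — synonymous.
Codon 6: CUU Leu / CUU Leu — identical.
Codon 7: AUG Met / GAG Glu — nonsynonymous.
Synonymous differences: 3.

3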